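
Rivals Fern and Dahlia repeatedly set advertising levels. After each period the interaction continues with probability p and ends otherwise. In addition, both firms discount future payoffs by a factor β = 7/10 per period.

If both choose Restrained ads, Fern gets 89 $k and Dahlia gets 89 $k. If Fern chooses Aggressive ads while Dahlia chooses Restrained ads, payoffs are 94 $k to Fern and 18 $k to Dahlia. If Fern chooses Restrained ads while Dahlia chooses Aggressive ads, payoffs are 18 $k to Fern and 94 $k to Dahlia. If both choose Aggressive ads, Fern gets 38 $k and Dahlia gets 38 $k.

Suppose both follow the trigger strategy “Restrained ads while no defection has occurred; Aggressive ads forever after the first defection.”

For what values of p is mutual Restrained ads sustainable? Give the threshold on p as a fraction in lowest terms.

Expected continuation weight on next period's payoff is β·p = 7/10·p, which plays the role of the discount factor.
Cooperation requires 7/10·p ≥ (94−89)/(94−38) = 5/56, hence p ≥ 25/196.

25/196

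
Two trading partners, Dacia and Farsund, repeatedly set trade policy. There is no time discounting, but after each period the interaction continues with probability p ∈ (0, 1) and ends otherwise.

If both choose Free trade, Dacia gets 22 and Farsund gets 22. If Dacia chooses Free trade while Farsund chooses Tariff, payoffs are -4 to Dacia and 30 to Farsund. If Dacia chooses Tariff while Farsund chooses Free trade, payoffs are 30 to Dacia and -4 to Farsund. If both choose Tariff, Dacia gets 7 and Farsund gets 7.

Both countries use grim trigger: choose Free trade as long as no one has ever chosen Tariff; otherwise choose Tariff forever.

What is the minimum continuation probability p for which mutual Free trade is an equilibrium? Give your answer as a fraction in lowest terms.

With no time discounting, the continuation probability p plays the role of the discount factor.
Grim-trigger IC: 22/(1−p) ≥ 30 + 7p/(1−p) ⇒ p ≥ (30−22)/(30−7) = 8/23.

8/23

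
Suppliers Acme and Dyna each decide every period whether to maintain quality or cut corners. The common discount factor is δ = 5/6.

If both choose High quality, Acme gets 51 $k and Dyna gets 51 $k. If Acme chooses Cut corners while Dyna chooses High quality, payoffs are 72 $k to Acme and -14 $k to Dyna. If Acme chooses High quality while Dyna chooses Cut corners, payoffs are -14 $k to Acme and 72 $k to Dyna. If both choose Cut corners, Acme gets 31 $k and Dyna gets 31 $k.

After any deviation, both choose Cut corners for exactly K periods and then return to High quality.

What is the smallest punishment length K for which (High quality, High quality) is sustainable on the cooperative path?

Need Σ_{k=1}^{K} δ^k ≥ (72−51)/(51−31) = 1.0500 at δ = 5/6.
At K = 1 the sum is 0.8333 < 1.0500; at K = 2 it is 1.5278 ≥ 1.0500.
So the minimum punishment length is K = 2.

2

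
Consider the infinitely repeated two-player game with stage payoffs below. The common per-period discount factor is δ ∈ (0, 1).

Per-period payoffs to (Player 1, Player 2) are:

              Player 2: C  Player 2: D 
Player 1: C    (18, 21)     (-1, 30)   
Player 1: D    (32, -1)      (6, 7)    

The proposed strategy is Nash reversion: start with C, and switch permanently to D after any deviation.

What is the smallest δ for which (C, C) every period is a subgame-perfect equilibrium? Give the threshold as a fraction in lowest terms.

7/13

Player 1: cooperation gives 18 each period; deviation gives 32 once then 6 forever.
  18/(1−δ) ≥ 32 + 6δ/(1−δ) ⇒ δ ≥ 14/26 = 7/13.
Player 2: cooperation gives 21 each period; deviation gives 30 once then 7 forever.
  δ ≥ 9/23.
Both must hold, so the binding constraint is Player 1's: δ ≥ 7/13.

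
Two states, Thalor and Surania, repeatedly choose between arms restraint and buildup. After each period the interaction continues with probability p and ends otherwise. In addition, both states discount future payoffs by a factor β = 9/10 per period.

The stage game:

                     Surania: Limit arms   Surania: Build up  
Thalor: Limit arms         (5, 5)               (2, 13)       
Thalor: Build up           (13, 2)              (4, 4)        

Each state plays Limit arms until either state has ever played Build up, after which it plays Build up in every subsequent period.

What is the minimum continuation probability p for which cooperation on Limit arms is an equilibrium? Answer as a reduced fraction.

Expected continuation weight on next period's payoff is β·p = 9/10·p, which plays the role of the discount factor.
Cooperation requires 9/10·p ≥ (13−5)/(13−4) = 8/9, hence p ≥ 80/81.

80/81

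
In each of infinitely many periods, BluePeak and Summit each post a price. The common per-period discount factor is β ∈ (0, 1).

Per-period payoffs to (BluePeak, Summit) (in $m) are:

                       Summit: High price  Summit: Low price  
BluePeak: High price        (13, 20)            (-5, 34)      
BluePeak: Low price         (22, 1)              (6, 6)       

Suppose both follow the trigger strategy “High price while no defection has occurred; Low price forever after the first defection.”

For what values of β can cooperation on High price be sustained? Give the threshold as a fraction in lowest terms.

For BluePeak: deviation gain 22−13 = 9, per-period punishment loss 13−6 = 7. IC gives β ≥ 9/16.
For Summit: gain 14, loss 14 per period, so β ≥ 14/28 = 1/2.
The tighter constraint is BluePeak's, so cooperation needs β ≥ 9/16.

9/16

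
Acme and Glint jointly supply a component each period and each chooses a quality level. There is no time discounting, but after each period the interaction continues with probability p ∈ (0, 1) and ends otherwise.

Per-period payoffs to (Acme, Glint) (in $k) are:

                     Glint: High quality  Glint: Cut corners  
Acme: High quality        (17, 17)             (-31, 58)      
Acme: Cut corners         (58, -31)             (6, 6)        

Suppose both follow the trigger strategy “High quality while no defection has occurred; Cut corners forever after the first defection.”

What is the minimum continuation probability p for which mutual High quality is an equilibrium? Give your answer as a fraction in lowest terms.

With no time discounting, the continuation probability p plays the role of the discount factor.
Grim-trigger IC: 17/(1−p) ≥ 58 + 6p/(1−p) ⇒ p ≥ (58−17)/(58−6) = 41/52.

41/52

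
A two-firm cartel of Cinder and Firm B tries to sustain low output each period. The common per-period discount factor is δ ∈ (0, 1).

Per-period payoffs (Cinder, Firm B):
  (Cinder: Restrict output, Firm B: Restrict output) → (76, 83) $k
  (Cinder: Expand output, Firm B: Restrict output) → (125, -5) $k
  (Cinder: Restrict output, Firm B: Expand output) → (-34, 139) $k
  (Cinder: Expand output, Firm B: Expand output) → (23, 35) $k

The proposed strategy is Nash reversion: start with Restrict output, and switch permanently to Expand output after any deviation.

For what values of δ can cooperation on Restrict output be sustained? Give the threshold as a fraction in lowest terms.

7/13

Cinder: cooperation gives 76 each period; deviation gives 125 once then 23 forever.
  76/(1−δ) ≥ 125 + 23δ/(1−δ) ⇒ δ ≥ 49/102.
Firm B: cooperation gives 83 each period; deviation gives 139 once then 35 forever.
  δ ≥ 56/104 = 7/13.
Both must hold, so the binding constraint is Firm B's: δ ≥ 7/13.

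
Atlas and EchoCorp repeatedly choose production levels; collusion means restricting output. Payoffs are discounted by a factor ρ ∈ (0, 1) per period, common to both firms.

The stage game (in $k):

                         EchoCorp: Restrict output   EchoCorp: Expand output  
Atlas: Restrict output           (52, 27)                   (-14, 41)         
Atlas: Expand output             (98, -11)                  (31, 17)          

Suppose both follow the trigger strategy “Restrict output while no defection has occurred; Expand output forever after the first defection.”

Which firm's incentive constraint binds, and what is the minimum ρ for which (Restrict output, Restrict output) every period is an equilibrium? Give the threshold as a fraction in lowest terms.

Atlas's threshold: (98−52)/(98−31) = 46/67.
EchoCorp's threshold: (41−27)/(41−17) = 7/12.
46/67 > 7/12, so Atlas binds and ρ* = 46/67.

Atlas; ρ ≥ 46/67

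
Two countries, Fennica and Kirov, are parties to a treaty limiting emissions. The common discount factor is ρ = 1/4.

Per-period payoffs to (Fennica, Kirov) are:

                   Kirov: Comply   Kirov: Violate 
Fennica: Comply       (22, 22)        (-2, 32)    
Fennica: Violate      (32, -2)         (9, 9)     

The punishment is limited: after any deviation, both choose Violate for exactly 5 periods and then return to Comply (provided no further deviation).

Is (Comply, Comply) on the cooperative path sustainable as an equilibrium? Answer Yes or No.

Comparing payoff streams over the 6 periods until play realigns: cooperate → 22(1+ρ+…+ρ^5); deviate → 32 + 9(ρ+…+ρ^5).
Cooperation is sustained iff (22−9)(ρ+…+ρ^5) ≥ 32−22.
ρ+…+ρ^5 = 1/4·(1−(1/4)^5)/(1−1/4) = 0.3330, and (32−22)/(22−9) = 0.7692.
0.3330 < 0.7692, so cooperation is not sustainable.

No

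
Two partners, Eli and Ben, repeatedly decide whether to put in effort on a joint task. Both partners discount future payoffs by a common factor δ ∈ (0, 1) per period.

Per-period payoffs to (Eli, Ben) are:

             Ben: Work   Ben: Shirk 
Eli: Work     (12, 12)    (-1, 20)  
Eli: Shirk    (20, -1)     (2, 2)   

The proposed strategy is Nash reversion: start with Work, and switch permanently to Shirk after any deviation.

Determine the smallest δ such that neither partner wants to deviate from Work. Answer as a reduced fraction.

12/(1−δ) ≥ 20 + 2δ/(1−δ)
12 ≥ 20 − 18δ
δ ≥ 8/18 = 4/9.

4/9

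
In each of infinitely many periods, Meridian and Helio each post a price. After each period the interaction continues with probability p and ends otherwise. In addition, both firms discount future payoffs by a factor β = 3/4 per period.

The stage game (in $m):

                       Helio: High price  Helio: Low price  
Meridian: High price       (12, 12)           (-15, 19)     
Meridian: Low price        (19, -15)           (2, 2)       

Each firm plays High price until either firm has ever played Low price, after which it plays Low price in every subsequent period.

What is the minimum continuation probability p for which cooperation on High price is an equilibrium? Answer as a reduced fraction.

Expected continuation weight on next period's payoff is β·p = 3/4·p, which plays the role of the discount factor.
Cooperation requires 3/4·p ≥ (19−12)/(19−2) = 7/17, hence p ≥ 28/51.

28/51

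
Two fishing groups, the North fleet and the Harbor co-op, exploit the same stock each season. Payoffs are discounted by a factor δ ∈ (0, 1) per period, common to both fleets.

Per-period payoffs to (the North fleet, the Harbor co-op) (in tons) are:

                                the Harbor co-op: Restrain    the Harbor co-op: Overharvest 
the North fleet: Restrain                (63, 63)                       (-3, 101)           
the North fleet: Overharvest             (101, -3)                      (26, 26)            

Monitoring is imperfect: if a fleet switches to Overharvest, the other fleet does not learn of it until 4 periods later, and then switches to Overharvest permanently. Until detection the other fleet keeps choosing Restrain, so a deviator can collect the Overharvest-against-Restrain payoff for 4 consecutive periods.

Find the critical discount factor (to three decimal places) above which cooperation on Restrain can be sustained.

A deviator earns 101 for 4 periods, then 26 forever; cooperating earns 63 forever. Multiplying the IC by (1−δ):
63 ≥ 101(1−δ^4) + 26δ^4, so 75·δ^4 ≥ 38 and δ^4 ≥ 38/75.
δ ≥ (38/75)^(1/4) ≈ 0.844.

0.844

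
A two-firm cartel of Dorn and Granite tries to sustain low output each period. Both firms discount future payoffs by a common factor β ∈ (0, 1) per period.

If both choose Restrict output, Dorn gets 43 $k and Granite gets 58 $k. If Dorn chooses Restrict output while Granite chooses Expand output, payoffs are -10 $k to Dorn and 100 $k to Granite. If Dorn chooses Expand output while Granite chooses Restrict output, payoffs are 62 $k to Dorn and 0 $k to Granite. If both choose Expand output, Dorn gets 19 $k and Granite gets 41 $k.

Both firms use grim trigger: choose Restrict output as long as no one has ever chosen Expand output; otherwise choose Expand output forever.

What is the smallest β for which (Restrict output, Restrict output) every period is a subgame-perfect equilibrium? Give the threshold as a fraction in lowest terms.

Dorn: cooperation gives 43 each period; deviation gives 62 once then 19 forever.
  43/(1−β) ≥ 62 + 19β/(1−β) ⇒ β ≥ 19/43.
Granite: cooperation gives 58 each period; deviation gives 100 once then 41 forever.
  β ≥ 42/59.
Both must hold, so the binding constraint is Granite's: β ≥ 42/59.

42/59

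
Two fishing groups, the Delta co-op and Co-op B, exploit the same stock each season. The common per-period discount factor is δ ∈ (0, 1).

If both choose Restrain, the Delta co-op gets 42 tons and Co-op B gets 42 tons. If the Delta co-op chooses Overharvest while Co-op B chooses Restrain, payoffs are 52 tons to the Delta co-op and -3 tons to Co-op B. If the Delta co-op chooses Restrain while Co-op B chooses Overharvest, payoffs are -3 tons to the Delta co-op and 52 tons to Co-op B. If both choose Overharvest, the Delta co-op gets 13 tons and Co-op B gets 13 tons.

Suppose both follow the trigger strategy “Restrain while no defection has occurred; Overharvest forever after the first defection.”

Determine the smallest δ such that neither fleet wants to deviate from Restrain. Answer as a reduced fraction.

One-period gain from deviating is 52 − 42 = 10. The loss is 42 − 13 = 29 in every subsequent period, with present value 29·δ/(1−δ).
Deviation is unprofitable when 29·δ/(1−δ) ≥ 10, i.e. δ/(1−δ) ≥ 10/29.
Equivalently δ ≥ 10/(10+29) = 10/39.

10/39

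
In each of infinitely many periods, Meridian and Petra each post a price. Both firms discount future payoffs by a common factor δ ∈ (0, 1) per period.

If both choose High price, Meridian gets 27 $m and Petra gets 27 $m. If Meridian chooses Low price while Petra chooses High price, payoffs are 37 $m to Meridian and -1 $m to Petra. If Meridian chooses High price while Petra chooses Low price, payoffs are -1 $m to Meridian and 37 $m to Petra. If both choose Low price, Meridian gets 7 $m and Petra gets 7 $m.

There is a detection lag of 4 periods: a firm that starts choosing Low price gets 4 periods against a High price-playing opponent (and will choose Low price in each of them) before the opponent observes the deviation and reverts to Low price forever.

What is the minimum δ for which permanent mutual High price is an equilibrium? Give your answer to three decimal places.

0.760

The best deviation is to choose Low price for all 4 undetected periods, earning 37 each, then 7 forever once detected.
Deviation value: 37(1−δ^4)/(1−δ) + 7δ^4/(1−δ); cooperation value: 27/(1−δ).
IC: 27 ≥ 37(1−δ^4) + 7δ^4 = 37 − 30δ^4.
So δ^4 ≥ 10/30 = 1/3, giving δ ≥ (1/3)^(1/4) ≈ 0.760.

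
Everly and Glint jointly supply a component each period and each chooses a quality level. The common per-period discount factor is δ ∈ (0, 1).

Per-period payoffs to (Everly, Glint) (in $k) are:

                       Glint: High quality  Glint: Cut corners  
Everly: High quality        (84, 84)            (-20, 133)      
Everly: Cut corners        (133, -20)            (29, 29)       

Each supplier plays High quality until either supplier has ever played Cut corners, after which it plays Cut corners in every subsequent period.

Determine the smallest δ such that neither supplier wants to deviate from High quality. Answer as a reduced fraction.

49/104

84/(1−δ) ≥ 133 + 29δ/(1−δ)
84 ≥ 133 − 104δ
δ ≥ 49/104.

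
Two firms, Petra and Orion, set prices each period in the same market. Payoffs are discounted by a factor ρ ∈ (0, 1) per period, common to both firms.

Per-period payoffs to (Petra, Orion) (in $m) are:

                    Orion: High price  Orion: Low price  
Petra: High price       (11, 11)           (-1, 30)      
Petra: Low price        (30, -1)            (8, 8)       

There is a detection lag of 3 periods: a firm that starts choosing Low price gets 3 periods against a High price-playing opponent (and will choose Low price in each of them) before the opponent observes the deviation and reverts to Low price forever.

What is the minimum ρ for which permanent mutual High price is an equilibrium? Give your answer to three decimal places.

A deviator earns 30 for 3 periods, then 8 forever; cooperating earns 11 forever. Multiplying the IC by (1−ρ):
11 ≥ 30(1−ρ^3) + 8ρ^3, so 22·ρ^3 ≥ 19 and ρ^3 ≥ 19/22.
ρ ≥ (19/22)^(1/3) ≈ 0.952.

0.952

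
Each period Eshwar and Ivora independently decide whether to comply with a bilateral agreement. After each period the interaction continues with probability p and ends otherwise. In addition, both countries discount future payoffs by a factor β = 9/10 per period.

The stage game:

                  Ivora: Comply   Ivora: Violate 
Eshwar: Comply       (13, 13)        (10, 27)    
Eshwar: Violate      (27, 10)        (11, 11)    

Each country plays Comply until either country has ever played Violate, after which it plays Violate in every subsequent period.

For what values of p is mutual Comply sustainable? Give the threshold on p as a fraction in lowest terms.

With continuation probability p and discount β, the effective per-period discount factor is βp.
Grim-trigger IC: βp ≥ (27−13)/(27−11) = 7/8.
So p ≥ (7/8)/(9/10) = 35/36.

35/36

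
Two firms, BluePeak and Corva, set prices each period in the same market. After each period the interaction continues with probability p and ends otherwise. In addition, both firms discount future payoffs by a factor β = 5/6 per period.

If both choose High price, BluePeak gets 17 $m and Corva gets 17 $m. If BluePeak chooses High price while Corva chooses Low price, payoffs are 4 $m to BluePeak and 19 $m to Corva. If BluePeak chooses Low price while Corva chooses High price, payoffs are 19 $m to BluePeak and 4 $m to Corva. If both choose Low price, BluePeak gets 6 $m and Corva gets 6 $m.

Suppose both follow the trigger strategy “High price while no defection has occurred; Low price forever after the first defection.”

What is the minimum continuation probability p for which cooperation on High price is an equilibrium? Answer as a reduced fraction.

Expected continuation weight on next period's payoff is β·p = 5/6·p, which plays the role of the discount factor.
Cooperation requires 5/6·p ≥ (19−17)/(19−6) = 2/13, hence p ≥ 12/65.

12/65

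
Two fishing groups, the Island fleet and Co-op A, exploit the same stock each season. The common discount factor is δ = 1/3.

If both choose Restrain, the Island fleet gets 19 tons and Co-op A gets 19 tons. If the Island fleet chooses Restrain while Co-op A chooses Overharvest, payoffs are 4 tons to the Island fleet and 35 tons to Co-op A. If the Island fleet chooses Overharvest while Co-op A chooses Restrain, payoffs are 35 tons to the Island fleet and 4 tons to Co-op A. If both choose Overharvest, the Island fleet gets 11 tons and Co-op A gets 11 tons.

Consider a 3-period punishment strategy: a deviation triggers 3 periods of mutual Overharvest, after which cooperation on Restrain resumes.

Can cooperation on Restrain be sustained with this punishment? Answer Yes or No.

Comparing payoff streams over the 4 periods until play realigns: cooperate → 19(1+δ+…+δ^3); deviate → 35 + 11(δ+…+δ^3).
Cooperation is sustained iff (19−11)(δ+…+δ^3) ≥ 35−19.
δ+…+δ^3 = 1/3·(1−(1/3)^3)/(1−1/3) = 0.4815, and (35−19)/(19−11) = 2.0000.
0.4815 < 2.0000, so cooperation is not sustainable.

No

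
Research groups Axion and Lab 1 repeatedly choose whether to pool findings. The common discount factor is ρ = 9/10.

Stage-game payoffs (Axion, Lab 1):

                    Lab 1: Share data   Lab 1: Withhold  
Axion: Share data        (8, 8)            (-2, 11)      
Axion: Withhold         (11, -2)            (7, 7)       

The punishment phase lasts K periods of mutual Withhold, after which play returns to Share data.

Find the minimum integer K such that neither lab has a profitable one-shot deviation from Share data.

IC: ρ(1−ρ^K)/(1−ρ) ≥ (11−8)/(8−7) = 3.
With ρ = 9/10: need 1 − ρ^K ≥ 3·(1−9/10)/(9/10), i.e. ρ^K ≤ 0.6667.
Since (9/10)^3 = 0.7290 and (9/10)^4 = 0.6561, the smallest such K is 4.

4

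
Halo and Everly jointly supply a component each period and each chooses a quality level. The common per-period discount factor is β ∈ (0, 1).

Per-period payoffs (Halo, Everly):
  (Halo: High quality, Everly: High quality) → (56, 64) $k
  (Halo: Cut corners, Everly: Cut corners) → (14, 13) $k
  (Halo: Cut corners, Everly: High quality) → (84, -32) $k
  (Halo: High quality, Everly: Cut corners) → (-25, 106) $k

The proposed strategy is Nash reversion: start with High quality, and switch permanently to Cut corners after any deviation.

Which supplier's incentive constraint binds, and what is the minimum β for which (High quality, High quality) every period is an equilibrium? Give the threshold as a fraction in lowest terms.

Everly; β ≥ 14/31

Halo's threshold: (84−56)/(84−14) = 2/5.
Everly's threshold: (106−64)/(106−13) = 14/31.
2/5 < 14/31, so Everly binds and β* = 14/31.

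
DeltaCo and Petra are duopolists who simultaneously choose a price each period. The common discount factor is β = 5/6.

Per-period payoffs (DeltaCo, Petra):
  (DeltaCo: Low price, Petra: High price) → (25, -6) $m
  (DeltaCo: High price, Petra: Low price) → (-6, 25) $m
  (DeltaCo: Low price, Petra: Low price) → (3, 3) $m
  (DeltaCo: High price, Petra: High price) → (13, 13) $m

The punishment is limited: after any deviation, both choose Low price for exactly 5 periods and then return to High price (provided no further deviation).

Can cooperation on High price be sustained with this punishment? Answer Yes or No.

Yes

IC: β+…+β^5 ≥ (25−13)/(13−3) = 6/5.
At β = 5/6: partial sum = 2.9906 ≥ 1.2000. Cooperation sustainable.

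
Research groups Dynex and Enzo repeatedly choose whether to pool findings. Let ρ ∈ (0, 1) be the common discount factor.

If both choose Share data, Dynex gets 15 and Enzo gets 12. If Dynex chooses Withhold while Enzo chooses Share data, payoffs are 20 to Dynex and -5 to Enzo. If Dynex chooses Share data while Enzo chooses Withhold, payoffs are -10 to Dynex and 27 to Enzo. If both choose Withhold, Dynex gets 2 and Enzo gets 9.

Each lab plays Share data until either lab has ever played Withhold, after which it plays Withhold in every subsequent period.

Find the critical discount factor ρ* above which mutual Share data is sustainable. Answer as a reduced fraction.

5/6

Dynex: cooperation gives 15 each period; deviation gives 20 once then 2 forever.
  15/(1−ρ) ≥ 20 + 2ρ/(1−ρ) ⇒ ρ ≥ 5/18.
Enzo: cooperation gives 12 each period; deviation gives 27 once then 9 forever.
  ρ ≥ 15/18 = 5/6.
Both must hold, so the binding constraint is Enzo's: ρ ≥ 5/6.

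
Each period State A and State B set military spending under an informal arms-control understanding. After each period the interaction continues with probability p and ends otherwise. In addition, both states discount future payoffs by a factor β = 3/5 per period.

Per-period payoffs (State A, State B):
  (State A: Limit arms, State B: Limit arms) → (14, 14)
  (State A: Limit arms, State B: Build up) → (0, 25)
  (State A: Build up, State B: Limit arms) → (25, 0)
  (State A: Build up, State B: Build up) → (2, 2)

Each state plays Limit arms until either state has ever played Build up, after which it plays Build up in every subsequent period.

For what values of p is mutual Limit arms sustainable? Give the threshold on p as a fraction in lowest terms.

Expected continuation weight on next period's payoff is β·p = 3/5·p, which plays the role of the discount factor.
Cooperation requires 3/5·p ≥ (25−14)/(25−2) = 11/23, hence p ≥ 55/69.

55/69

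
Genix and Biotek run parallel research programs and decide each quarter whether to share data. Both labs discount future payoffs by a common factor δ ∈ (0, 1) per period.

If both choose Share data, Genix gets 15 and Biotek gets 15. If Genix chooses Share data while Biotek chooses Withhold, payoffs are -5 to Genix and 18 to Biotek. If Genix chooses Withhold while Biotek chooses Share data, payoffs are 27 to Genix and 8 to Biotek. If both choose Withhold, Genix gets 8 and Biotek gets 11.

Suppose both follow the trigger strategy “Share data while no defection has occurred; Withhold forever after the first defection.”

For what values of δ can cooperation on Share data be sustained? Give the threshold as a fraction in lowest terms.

For Genix: deviation gain 27−15 = 12, per-period punishment loss 15−8 = 7. IC gives δ ≥ 12/19.
For Biotek: gain 3, loss 4 per period, so δ ≥ 3/7.
The tighter constraint is Genix's, so cooperation needs δ ≥ 12/19.

12/19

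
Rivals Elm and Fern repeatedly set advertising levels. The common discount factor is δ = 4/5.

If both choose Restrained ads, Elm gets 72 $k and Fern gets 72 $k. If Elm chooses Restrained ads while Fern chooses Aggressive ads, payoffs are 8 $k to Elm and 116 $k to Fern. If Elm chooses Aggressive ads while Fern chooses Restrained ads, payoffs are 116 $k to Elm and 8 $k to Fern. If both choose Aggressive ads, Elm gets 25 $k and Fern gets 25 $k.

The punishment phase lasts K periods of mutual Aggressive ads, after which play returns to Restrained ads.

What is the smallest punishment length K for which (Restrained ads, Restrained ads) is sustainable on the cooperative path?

IC: δ(1−δ^K)/(1−δ) ≥ (116−72)/(72−25) = 44/47.
With δ = 4/5: need 1 − δ^K ≥ 44/47·(1−4/5)/(4/5), i.e. δ^K ≤ 0.7660.
Since (4/5)^1 = 0.8000 and (4/5)^2 = 0.6400, the smallest such K is 2.

2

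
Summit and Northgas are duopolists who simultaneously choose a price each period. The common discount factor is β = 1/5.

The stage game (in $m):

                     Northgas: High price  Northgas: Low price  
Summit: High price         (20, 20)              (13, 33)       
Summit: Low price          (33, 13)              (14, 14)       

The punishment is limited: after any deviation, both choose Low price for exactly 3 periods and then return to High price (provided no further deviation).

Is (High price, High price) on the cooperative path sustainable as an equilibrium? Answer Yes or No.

A one-shot deviation gives 33 now, then 14 for 3 periods, then back to 20.
Gain from deviating: (33−20) today; loss: (20−14) in each of the next 3 periods.
No-deviation condition: (20−14)(β+…+β^3) ≥ 33−20, i.e. β+…+β^3 ≥ 13/6.
At β = 1/5: β+…+β^3 = 0.2480 < 2.1667.
So cooperation is not sustainable.

No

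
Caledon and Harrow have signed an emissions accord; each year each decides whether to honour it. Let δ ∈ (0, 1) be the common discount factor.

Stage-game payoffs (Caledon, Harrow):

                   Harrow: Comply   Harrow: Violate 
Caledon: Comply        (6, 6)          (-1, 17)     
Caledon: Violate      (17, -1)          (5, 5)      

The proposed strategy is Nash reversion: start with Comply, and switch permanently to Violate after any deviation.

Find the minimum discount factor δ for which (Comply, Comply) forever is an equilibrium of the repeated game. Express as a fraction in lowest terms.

One-period gain from deviating is 17 − 6 = 11. The loss is 6 − 5 = 1 in every subsequent period, with present value 1·δ/(1−δ).
Deviation is unprofitable when 1·δ/(1−δ) ≥ 11, i.e. δ/(1−δ) ≥ 11.
Equivalently δ ≥ 11/(11+1) = 11/12.

11/12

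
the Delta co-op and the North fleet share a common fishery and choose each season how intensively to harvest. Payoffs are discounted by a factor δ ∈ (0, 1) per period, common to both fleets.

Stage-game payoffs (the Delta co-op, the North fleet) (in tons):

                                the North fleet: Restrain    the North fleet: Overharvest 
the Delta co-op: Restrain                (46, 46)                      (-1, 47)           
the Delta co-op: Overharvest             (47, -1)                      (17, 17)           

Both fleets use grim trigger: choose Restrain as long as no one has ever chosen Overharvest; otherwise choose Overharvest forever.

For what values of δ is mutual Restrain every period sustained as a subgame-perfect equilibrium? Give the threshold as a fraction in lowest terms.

1/30

One-period gain from deviating is 47 − 46 = 1. The loss is 46 − 17 = 29 in every subsequent period, with present value 29·δ/(1−δ).
Deviation is unprofitable when 29·δ/(1−δ) ≥ 1, i.e. δ/(1−δ) ≥ 1/29.
Equivalently δ ≥ 1/(1+29) = 1/30.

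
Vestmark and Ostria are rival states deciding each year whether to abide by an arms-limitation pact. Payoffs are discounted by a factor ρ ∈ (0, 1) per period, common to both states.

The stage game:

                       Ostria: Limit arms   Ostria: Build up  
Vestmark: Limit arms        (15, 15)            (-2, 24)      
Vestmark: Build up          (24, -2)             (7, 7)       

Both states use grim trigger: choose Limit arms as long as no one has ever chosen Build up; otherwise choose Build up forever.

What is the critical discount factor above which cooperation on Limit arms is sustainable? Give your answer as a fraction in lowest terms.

9/17

Cooperation forever yields 15 each period: 15/(1−ρ).
Deviating yields 24 once, then 7 forever: 24 + 7ρ/(1−ρ).
No profitable deviation requires 15/(1−ρ) ≥ 24 + 7ρ/(1−ρ).
Multiplying by (1−ρ): 15 ≥ 24(1−ρ) + 7ρ = 24 − 17ρ.
So 17ρ ≥ 9, i.e. ρ ≥ 9/17.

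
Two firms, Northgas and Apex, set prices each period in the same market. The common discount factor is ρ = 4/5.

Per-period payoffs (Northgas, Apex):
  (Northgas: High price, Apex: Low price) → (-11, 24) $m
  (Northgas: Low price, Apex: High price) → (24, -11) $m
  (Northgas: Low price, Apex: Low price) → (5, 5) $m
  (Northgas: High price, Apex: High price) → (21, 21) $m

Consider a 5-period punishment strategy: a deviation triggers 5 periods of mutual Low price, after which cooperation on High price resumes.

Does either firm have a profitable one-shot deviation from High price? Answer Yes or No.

IC: ρ+…+ρ^5 ≥ (24−21)/(21−5) = 3/16.
At ρ = 4/5: partial sum = 2.6893 ≥ 0.1875. Cooperation sustainable.

No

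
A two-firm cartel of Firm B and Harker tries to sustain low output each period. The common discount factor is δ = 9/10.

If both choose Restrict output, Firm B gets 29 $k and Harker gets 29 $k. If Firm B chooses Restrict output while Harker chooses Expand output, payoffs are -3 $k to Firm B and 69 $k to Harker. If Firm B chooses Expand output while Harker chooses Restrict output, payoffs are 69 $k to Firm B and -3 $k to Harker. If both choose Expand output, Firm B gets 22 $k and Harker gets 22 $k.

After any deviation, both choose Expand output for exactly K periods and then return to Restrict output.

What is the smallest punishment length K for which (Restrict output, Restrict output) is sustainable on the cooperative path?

IC: δ(1−δ^K)/(1−δ) ≥ (69−29)/(29−22) = 40/7.
With δ = 9/10: need 1 − δ^K ≥ 40/7·(1−9/10)/(9/10), i.e. δ^K ≤ 0.3651.
Since (9/10)^9 = 0.3874 and (9/10)^10 = 0.3487, the smallest such K is 10.

10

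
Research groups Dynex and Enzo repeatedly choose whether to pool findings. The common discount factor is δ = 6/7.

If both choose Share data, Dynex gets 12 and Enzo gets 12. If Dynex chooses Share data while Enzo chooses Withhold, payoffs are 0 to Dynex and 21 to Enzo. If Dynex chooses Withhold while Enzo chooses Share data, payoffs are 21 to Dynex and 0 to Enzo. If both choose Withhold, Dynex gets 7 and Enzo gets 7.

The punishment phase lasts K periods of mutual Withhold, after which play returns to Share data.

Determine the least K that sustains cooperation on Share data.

3

IC: δ(1−δ^K)/(1−δ) ≥ (21−12)/(12−7) = 9/5.
With δ = 6/7: need 1 − δ^K ≥ 9/5·(1−6/7)/(6/7), i.e. δ^K ≤ 0.7000.
Since (6/7)^2 = 0.7347 and (6/7)^3 = 0.6297, the smallest such K is 3.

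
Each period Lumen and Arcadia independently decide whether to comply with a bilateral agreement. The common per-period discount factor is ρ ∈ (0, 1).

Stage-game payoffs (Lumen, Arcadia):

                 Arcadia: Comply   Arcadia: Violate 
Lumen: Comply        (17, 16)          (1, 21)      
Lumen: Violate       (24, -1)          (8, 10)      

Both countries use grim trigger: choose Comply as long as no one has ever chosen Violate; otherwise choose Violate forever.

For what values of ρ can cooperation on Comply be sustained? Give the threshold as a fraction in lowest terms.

Lumen's threshold: (24−17)/(24−8) = 7/16.
Arcadia's threshold: (21−16)/(21−10) = 5/11.
7/16 < 5/11, so Arcadia binds and ρ* = 5/11.

5/11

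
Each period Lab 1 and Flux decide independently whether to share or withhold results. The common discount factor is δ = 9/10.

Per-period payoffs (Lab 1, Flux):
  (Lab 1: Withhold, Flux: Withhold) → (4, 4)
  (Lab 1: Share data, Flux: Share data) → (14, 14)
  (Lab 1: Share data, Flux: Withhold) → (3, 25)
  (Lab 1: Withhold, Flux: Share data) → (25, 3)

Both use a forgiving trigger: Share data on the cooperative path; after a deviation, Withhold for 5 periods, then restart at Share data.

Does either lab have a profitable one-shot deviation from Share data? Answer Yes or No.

No

Comparing payoff streams over the 6 periods until play realigns: cooperate → 14(1+δ+…+δ^5); deviate → 25 + 4(δ+…+δ^5).
Cooperation is sustained iff (14−4)(δ+…+δ^5) ≥ 25−14.
δ+…+δ^5 = 9/10·(1−(9/10)^5)/(1−9/10) = 3.6856, and (25−14)/(14−4) = 1.1000.
3.6856 ≥ 1.1000, so cooperation is sustainable.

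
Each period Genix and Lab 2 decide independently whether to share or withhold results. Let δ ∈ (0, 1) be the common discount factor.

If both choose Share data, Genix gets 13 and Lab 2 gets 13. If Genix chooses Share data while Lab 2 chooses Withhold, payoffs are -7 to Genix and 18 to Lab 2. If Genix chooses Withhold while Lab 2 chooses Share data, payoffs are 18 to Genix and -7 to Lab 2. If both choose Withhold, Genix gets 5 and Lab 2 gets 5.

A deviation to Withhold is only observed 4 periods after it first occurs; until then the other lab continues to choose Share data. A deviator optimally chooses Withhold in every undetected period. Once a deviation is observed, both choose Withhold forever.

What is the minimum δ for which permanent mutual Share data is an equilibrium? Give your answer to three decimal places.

0.788

Deviating for the 4 undetected periods gains 18−13 = 5 per period over cooperation, then loses 13−5 = 8 per period forever once punishment starts.
Gain: 5(1 + δ + … + δ^3); loss: 8·δ^4/(1−δ).
No profitable deviation ⇔ 5(1−δ^4) ≤ 8·δ^4, i.e. δ^4 ≥ 5/(5+8) = 5/13.
Hence δ ≥ (5/13)^(1/4) ≈ 0.788.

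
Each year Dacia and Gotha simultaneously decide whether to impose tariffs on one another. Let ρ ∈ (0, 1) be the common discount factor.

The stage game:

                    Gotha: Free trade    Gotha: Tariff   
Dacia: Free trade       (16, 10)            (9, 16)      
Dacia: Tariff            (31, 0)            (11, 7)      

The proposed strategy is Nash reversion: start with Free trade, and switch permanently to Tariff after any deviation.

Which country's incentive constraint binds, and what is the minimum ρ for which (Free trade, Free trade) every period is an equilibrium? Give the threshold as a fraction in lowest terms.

Dacia; ρ ≥ 3/4

For Dacia: deviation gain 31−16 = 15, per-period punishment loss 16−11 = 5. IC gives ρ ≥ 15/20 = 3/4.
For Gotha: gain 6, loss 3 per period, so ρ ≥ 6/9 = 2/3.
The tighter constraint is Dacia's, so cooperation needs ρ ≥ 3/4.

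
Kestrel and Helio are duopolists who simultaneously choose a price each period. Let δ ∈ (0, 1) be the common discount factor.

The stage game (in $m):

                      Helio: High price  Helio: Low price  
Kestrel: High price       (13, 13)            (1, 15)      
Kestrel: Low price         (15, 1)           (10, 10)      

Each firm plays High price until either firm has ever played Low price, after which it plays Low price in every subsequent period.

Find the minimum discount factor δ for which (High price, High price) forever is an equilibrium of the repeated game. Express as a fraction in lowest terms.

2/5

13/(1−δ) ≥ 15 + 10δ/(1−δ)
13 ≥ 15 − 5δ
δ ≥ 2/5.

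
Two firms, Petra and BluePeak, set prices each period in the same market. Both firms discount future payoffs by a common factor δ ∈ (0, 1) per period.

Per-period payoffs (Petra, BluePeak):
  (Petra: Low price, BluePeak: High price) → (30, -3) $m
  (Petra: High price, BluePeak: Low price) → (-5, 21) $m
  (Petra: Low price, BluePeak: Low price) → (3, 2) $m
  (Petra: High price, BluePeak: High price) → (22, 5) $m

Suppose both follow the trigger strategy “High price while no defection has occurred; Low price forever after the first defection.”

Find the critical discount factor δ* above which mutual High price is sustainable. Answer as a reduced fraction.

For Petra: deviation gain 30−22 = 8, per-period punishment loss 22−3 = 19. IC gives δ ≥ 8/27.
For BluePeak: gain 16, loss 3 per period, so δ ≥ 16/19.
The tighter constraint is BluePeak's, so cooperation needs δ ≥ 16/19.

16/19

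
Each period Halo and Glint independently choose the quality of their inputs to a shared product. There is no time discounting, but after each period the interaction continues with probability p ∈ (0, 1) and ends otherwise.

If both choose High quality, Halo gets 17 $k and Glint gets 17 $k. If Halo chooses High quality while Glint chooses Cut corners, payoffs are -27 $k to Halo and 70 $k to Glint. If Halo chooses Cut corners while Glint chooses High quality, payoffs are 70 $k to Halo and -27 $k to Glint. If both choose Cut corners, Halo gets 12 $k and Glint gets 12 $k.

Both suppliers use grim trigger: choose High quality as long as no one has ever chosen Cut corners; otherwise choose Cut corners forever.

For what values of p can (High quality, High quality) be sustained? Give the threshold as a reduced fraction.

Expected cooperation value is 17 + p·17 + p²·17 + … = 17/(1−p); deviation gives 70 + p·12/(1−p).
17 ≥ 70(1−p) + 12p ⇒ 58p ≥ 53 ⇒ p ≥ 53/58.

53/58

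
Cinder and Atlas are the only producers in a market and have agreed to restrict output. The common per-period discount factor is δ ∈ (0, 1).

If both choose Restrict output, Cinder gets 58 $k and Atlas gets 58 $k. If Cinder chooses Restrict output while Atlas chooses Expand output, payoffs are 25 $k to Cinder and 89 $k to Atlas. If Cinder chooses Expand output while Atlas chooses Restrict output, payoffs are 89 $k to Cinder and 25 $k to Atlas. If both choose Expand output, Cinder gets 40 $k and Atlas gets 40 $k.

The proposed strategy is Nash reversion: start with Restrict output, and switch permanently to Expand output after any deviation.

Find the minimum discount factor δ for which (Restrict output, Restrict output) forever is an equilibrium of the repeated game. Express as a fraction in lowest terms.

58/(1−δ) ≥ 89 + 40δ/(1−δ)
58 ≥ 89 − 49δ
δ ≥ 31/49.

31/49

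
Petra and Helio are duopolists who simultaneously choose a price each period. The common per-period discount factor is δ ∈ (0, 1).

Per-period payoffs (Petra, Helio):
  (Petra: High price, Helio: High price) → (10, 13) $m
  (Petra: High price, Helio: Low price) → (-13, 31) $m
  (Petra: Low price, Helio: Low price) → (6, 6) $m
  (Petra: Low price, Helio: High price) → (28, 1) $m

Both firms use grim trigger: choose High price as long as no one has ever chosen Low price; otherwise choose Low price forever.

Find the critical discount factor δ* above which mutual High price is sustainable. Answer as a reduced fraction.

Petra: cooperation gives 10 each period; deviation gives 28 once then 6 forever.
  10/(1−δ) ≥ 28 + 6δ/(1−δ) ⇒ δ ≥ 18/22 = 9/11.
Helio: cooperation gives 13 each period; deviation gives 31 once then 6 forever.
  δ ≥ 18/25.
Both must hold, so the binding constraint is Petra's: δ ≥ 9/11.

9/11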